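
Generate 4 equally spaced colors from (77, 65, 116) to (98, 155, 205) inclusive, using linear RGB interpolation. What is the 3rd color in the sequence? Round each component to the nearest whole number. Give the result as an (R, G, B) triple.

With 4 swatches and endpoints inclusive, swatch 3 sits at t = (3 − 1)/(4 − 1) = 2/3 ≈ 0.6667.
R = 77 + 0.6667 × (98 − 77) = 91.001 → 91
G = 65 + 0.6667 × (155 − 65) = 125.003 → 125
B = 116 + 0.6667 × (205 − 116) = 175.336 → 175

(91, 125, 175)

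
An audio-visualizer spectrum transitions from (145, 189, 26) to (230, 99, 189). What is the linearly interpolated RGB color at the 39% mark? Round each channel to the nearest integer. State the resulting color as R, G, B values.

39% corresponds to t = 0.39.
R = 145 + 0.39 × (230 − 145) = 145 + 0.39 × 85 = 178.15 → 178
G = 189 + 0.39 × (99 − 189) = 189 + 0.39 × -90 = 153.9 → 154
B = 26 + 0.39 × (189 − 26) = 26 + 0.39 × 163 = 89.57 → 90

(178, 154, 90)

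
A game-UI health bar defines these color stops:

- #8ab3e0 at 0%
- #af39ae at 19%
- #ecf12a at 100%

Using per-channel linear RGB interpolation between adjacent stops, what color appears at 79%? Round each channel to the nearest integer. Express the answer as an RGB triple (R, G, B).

79% lies between the 19% and 100% stops, so the local fraction is t = (79 − 19)/(100 − 19) = 60/81 ≈ 0.7407.
#af39ae → (175, 57, 174); #ecf12a → (236, 241, 42).
R = 175 + 0.7407 × (236 − 175) = 220.183 → 220
G = 57 + 0.7407 × (241 − 57) = 193.289 → 193
B = 174 + 0.7407 × (42 − 174) = 76.228 → 76

(220, 193, 76)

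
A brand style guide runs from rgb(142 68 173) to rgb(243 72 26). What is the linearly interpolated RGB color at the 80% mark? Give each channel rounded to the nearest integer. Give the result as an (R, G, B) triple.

80% corresponds to t = 0.8.
R = 142 + 0.8 × (243 − 142) = 142 + 0.8 × 101 = 222.8 → 223
G = 68 + 0.8 × (72 − 68) = 68 + 0.8 × 4 = 71.2 → 71
B = 173 + 0.8 × (26 − 173) = 173 + 0.8 × -147 = 55.4 → 55

(223, 71, 55)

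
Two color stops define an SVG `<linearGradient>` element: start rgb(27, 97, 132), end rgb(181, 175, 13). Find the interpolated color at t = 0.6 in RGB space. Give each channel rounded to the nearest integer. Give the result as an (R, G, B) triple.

R = 27 + 0.6 × (181 − 27) = 27 + 0.6 × 154 = 119.4 → 119
G = 97 + 0.6 × (175 − 97) = 97 + 0.6 × 78 = 143.8 → 144
B = 132 + 0.6 × (13 − 132) = 132 + 0.6 × -119 = 60.6 → 61

(119, 144, 61)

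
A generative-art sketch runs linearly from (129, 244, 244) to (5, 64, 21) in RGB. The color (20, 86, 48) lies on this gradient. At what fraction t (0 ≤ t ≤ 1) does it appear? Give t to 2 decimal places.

Invert the lerp on the B channel (largest span, 223): t = (48 − 244) / (21 − 244) = -196/-223 = 0.87892.
Check on R: (20 − 129)/(5 − 129) = 0.879 ✓

0.88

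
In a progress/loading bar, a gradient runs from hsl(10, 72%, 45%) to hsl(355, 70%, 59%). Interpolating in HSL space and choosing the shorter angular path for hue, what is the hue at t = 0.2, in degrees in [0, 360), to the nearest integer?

Hue: 355 − 10 = 345°, but |345| > 180 so the shorter arc goes the other way: Δh = 345 − 360 = -15°.
H = 10 + 0.2 × (-15) = 7 → 7°

7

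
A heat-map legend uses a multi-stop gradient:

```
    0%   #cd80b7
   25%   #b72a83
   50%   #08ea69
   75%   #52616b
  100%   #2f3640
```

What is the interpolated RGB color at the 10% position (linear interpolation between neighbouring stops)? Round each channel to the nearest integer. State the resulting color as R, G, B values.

10% lies between the 0% and 25% stops, so the local fraction is t = (10 − 0)/(25 − 0) = 10/25 ≈ 0.4.
#cd80b7 → (205, 128, 183); #b72a83 → (183, 42, 131).
R = 205 + 0.4 × (183 − 205) = 196.2 → 196
G = 128 + 0.4 × (42 − 128) = 93.6 → 94
B = 183 + 0.4 × (131 − 183) = 162.2 → 162

(196, 94, 162)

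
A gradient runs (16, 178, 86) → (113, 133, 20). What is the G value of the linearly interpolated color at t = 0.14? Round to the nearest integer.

172

G = 178 + 0.14 × (133 − 178) = 171.7 → 172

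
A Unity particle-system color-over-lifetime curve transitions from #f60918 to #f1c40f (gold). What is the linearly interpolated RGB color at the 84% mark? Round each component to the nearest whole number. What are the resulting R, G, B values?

(242, 166, 16)

#f60918 → (246, 9, 24); #f1c40f → (241, 196, 15).
84% corresponds to t = 0.84.
R = 246 + 0.84 × (241 − 246) = 246 + 0.84 × -5 = 241.8 → 242
G = 9 + 0.84 × (196 − 9) = 9 + 0.84 × 187 = 166.08 → 166
B = 24 + 0.84 × (15 − 24) = 24 + 0.84 × -9 = 16.44 → 16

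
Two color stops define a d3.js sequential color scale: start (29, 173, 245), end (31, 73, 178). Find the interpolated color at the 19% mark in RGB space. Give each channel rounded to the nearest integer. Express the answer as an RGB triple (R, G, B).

19% corresponds to t = 0.19.
R = 29 + 0.19 × (31 − 29) = 29 + 0.19 × 2 = 29.38 → 29
G = 173 + 0.19 × (73 − 173) = 173 + 0.19 × -100 = 154 → 154
B = 245 + 0.19 × (178 − 245) = 245 + 0.19 × -67 = 232.27 → 232
So the blended color is (29, 154, 232), about #1d9ae8.

(29, 154, 232)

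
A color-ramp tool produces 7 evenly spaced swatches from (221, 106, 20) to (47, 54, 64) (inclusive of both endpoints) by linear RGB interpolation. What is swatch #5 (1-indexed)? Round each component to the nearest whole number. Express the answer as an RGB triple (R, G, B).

(105, 71, 49)

With 7 swatches and endpoints inclusive, swatch 5 sits at t = (5 − 1)/(7 − 1) = 4/6 ≈ 0.6667.
R = 221 + 0.6667 × (47 − 221) = 104.994 → 105
G = 106 + 0.6667 × (54 − 106) = 71.332 → 71
B = 20 + 0.6667 × (64 − 20) = 49.335 → 49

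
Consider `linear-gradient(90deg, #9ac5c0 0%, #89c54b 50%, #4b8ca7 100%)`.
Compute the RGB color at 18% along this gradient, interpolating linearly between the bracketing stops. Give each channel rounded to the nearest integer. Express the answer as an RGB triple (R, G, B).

(148, 197, 150)

18% lies between the 0% and 50% stops, so the local fraction is t = (18 − 0)/(50 − 0) = 18/50 ≈ 0.36.
#9ac5c0 → (154, 197, 192); #89c54b → (137, 197, 75).
R = 154 + 0.36 × (137 − 154) = 147.88 → 148
G = 197 + 0.36 × (197 − 197) = 197 → 197
B = 192 + 0.36 × (75 − 192) = 149.88 → 150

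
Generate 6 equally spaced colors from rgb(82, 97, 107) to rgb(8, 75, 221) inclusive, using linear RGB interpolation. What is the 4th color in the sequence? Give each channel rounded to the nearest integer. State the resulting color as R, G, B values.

With 6 swatches and endpoints inclusive, swatch 4 sits at t = (4 − 1)/(6 − 1) = 3/5 ≈ 0.6.
R = 82 + 0.6 × (8 − 82) = 37.6 → 38
G = 97 + 0.6 × (75 − 97) = 83.8 → 84
B = 107 + 0.6 × (221 − 107) = 175.4 → 175

(38, 84, 175)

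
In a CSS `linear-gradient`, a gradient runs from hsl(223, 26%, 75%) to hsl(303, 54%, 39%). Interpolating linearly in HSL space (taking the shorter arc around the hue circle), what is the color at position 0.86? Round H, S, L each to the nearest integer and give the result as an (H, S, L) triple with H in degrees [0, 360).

(292, 50, 44)

Hue arc: Δh = 303 − 223 = 80° (|Δh| ≤ 180, already the shorter path).
H = 223 + 0.86 × (80) = 291.8 → 292°
S = 26 + 0.86 × (54 − 26) = 50.08 → 50%
L = 75 + 0.86 × (39 − 75) = 44.04 → 44%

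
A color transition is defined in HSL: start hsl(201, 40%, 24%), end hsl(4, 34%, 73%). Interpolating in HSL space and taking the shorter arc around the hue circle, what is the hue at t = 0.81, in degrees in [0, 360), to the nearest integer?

Hue: 4 − 201 = -197°, but |-197| > 180 so the shorter arc goes the other way: Δh = -197 + 360 = 163°.
H = 201 + 0.81 × (163) = 333.03 → 333°

333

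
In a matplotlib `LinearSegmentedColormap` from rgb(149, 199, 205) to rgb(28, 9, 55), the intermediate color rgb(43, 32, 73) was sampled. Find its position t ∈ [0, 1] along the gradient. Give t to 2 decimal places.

Invert the lerp on the G channel (largest span, 190): t = (32 − 199) / (9 − 199) = -167/-190 = 0.87895.
Check on R: (43 − 149)/(28 − 149) = 0.876 ✓

0.88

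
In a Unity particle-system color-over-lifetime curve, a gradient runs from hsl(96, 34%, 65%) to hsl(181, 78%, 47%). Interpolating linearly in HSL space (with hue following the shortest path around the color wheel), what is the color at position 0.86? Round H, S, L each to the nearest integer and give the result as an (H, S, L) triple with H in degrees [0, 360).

(169, 72, 50)

Hue arc: Δh = 181 − 96 = 85° (|Δh| ≤ 180, already the shorter path).
H = 96 + 0.86 × (85) = 169.1 → 169°
S = 34 + 0.86 × (78 − 34) = 71.84 → 72%
L = 65 + 0.86 × (47 − 65) = 49.52 → 50%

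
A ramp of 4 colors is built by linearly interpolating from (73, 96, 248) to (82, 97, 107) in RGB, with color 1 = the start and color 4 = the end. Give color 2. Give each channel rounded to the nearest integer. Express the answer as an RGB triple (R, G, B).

With 4 swatches and endpoints inclusive, swatch 2 sits at t = (2 − 1)/(4 − 1) = 1/3 ≈ 0.3333.
R = 73 + 0.3333 × (82 − 73) = 76 → 76
G = 96 + 0.3333 × (97 − 96) = 96.333 → 96
B = 248 + 0.3333 × (107 − 248) = 201.005 → 201

(76, 96, 201)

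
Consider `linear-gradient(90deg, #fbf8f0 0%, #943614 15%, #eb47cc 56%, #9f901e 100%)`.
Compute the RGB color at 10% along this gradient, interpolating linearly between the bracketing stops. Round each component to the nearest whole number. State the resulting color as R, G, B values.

(182, 119, 93)

10% lies between the 0% and 15% stops, so the local fraction is t = (10 − 0)/(15 − 0) = 10/15 ≈ 0.6667.
#fbf8f0 → (251, 248, 240); #943614 → (148, 54, 20).
R = 251 + 0.6667 × (148 − 251) = 182.33 → 182
G = 248 + 0.6667 × (54 − 248) = 118.66 → 119
B = 240 + 0.6667 × (20 − 240) = 93.326 → 93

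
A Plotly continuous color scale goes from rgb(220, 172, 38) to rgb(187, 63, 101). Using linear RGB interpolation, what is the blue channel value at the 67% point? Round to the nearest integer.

B = 38 + 0.67 × (101 − 38) = 80.21 → 80

80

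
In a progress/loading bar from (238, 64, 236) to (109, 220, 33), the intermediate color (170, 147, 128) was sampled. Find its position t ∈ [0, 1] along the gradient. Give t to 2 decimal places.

0.53

Invert the lerp on the B channel (largest span, 203): t = (128 − 236) / (33 − 236) = -108/-203 = 0.53202.
Check on R: (170 − 238)/(109 − 238) = 0.5271 ✓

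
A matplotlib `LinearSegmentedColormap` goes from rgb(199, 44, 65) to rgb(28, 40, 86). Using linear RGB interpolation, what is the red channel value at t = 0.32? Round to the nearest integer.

144

R = 199 + 0.32 × (28 − 199) = 144.28 → 144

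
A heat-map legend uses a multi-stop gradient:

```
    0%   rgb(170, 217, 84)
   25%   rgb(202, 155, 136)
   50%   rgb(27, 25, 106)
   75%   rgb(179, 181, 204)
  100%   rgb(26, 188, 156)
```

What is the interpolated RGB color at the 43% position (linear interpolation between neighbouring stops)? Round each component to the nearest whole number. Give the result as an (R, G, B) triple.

(76, 61, 114)

43% lies between the 25% and 50% stops, so the local fraction is t = (43 − 25)/(50 − 25) = 18/25 ≈ 0.72.
R = 202 + 0.72 × (27 − 202) = 76 → 76
G = 155 + 0.72 × (25 − 155) = 61.4 → 61
B = 136 + 0.72 × (106 − 136) = 114.4 → 114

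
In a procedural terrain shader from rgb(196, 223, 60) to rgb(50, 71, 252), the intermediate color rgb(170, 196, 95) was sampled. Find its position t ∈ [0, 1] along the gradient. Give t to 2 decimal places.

0.18

Invert the lerp on the B channel (largest span, 192): t = (95 − 60) / (252 − 60) = 35/192 = 0.18229.
Check on R: (170 − 196)/(50 − 196) = 0.1781 ✓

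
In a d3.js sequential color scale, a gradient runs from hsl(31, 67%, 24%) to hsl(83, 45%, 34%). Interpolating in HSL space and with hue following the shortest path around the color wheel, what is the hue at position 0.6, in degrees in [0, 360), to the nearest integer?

62

Hue arc: Δh = 83 − 31 = 52° (|Δh| ≤ 180, already the shorter path).
H = 31 + 0.6 × (52) = 62.2 → 62°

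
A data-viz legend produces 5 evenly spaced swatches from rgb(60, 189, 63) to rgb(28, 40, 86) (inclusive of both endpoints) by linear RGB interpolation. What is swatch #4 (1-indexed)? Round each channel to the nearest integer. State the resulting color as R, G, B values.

(36, 77, 80)

With 5 swatches and endpoints inclusive, swatch 4 sits at t = (4 − 1)/(5 − 1) = 3/4 ≈ 0.75.
R = 60 + 0.75 × (28 − 60) = 36 → 36
G = 189 + 0.75 × (40 − 189) = 77.25 → 77
B = 63 + 0.75 × (86 − 63) = 80.25 → 80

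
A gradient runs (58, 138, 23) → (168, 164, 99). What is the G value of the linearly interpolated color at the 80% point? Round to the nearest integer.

G = 138 + 0.8 × (164 − 138) = 158.8 → 159

159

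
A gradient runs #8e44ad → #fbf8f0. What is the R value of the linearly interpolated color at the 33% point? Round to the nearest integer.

178

R₁ = 142 (from #8e44ad), R₂ = 251 (from #fbf8f0).
R = 142 + 0.33 × (251 − 142) = 177.97 → 178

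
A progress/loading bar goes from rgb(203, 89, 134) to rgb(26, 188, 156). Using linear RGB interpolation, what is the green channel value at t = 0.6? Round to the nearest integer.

148

G = 89 + 0.6 × (188 − 89) = 148.4 → 148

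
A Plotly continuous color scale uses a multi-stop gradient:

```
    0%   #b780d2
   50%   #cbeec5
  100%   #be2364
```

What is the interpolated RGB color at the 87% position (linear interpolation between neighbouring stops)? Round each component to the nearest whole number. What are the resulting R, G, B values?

87% lies between the 50% and 100% stops, so the local fraction is t = (87 − 50)/(100 − 50) = 37/50 ≈ 0.74.
#cbeec5 → (203, 238, 197); #be2364 → (190, 35, 100).
R = 203 + 0.74 × (190 − 203) = 193.38 → 193
G = 238 + 0.74 × (35 − 238) = 87.78 → 88
B = 197 + 0.74 × (100 − 197) = 125.22 → 125

(193, 88, 125)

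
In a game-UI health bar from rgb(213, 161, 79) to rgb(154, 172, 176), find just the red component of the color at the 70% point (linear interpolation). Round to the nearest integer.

R = 213 + 0.7 × (154 − 213) = 171.7 → 172

172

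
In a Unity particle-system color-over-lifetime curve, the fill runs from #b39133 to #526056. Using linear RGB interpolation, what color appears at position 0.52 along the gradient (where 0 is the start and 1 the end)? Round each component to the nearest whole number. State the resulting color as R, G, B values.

#b39133 → (179, 145, 51); #526056 → (82, 96, 86).
R = 179 + 0.52 × (82 − 179) = 179 + 0.52 × -97 = 128.56 → 129
G = 145 + 0.52 × (96 − 145) = 145 + 0.52 × -49 = 119.52 → 120
B = 51 + 0.52 × (86 − 51) = 51 + 0.52 × 35 = 69.2 → 69

(129, 120, 69)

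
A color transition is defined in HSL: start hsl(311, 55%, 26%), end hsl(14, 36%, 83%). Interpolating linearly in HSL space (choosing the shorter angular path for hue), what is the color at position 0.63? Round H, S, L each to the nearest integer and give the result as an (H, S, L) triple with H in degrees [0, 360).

(351, 43, 62)

Hue: 14 − 311 = -297°, but |-297| > 180 so the shorter arc goes the other way: Δh = -297 + 360 = 63°.
H = 311 + 0.63 × (63) = 350.69 → 351°
S = 55 + 0.63 × (36 − 55) = 43.03 → 43%
L = 26 + 0.63 × (83 − 26) = 61.91 → 62%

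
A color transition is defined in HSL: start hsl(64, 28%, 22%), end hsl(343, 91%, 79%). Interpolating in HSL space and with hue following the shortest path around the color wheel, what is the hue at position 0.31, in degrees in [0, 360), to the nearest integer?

Hue: 343 − 64 = 279°, but |279| > 180 so the shorter arc goes the other way: Δh = 279 − 360 = -81°.
H = 64 + 0.31 × (-81) = 38.89 → 39°

39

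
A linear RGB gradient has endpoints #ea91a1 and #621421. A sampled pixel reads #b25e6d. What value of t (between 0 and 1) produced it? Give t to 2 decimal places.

0.41

Invert the lerp on the R channel (largest span, 136): t = (178 − 234) / (98 − 234) = -56/-136 = 0.41176.
Check on G: (94 − 145)/(20 − 145) = 0.408 ✓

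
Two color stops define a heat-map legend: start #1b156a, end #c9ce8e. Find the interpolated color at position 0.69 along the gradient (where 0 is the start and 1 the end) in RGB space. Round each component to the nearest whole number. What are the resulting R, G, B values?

(147, 149, 131)

#1b156a → (27, 21, 106); #c9ce8e → (201, 206, 142).
R = 27 + 0.69 × (201 − 27) = 27 + 0.69 × 174 = 147.06 → 147
G = 21 + 0.69 × (206 − 21) = 21 + 0.69 × 185 = 148.65 → 149
B = 106 + 0.69 × (142 − 106) = 106 + 0.69 × 36 = 130.84 → 131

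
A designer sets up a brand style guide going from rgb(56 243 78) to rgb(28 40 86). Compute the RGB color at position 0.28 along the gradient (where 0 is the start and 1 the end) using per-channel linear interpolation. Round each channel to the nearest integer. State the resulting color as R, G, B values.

R = 56 + 0.28 × (28 − 56) = 56 + 0.28 × -28 = 48.16 → 48
G = 243 + 0.28 × (40 − 243) = 243 + 0.28 × -203 = 186.16 → 186
B = 78 + 0.28 × (86 − 78) = 78 + 0.28 × 8 = 80.24 → 80

(48, 186, 80)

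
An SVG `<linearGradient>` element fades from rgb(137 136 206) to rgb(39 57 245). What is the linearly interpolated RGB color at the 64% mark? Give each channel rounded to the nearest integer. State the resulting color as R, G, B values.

(74, 85, 231)

64% corresponds to t = 0.64.
R = 137 + 0.64 × (39 − 137) = 137 + 0.64 × -98 = 74.28 → 74
G = 136 + 0.64 × (57 − 136) = 136 + 0.64 × -79 = 85.44 → 85
B = 206 + 0.64 × (245 − 206) = 206 + 0.64 × 39 = 230.96 → 231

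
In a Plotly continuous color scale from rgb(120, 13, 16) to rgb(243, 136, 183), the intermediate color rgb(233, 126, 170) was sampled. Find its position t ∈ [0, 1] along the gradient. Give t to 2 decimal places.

0.92

Invert the lerp on the B channel (largest span, 167): t = (170 − 16) / (183 − 16) = 154/167 = 0.92216.
Check on R: (233 − 120)/(243 − 120) = 0.9187 ✓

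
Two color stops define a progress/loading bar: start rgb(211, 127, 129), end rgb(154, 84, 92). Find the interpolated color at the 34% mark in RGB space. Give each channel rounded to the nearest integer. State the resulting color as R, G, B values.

34% corresponds to t = 0.34.
R = 211 + 0.34 × (154 − 211) = 211 + 0.34 × -57 = 191.62 → 192
G = 127 + 0.34 × (84 − 127) = 127 + 0.34 × -43 = 112.38 → 112
B = 129 + 0.34 × (92 − 129) = 129 + 0.34 × -37 = 116.42 → 116

(192, 112, 116)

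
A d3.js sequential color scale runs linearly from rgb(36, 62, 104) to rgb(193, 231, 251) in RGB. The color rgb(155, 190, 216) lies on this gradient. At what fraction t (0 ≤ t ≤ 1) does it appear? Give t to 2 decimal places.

Invert the lerp on the G channel (largest span, 169): t = (190 − 62) / (231 − 62) = 128/169 = 0.7574.
Check on R: (155 − 36)/(193 − 36) = 0.758 ✓

0.76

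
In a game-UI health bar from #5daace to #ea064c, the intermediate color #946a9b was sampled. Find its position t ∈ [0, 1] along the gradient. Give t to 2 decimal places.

Invert the lerp on the G channel (largest span, 164): t = (106 − 170) / (6 − 170) = -64/-164 = 0.39024.
Check on R: (148 − 93)/(234 − 93) = 0.3901 ✓

0.39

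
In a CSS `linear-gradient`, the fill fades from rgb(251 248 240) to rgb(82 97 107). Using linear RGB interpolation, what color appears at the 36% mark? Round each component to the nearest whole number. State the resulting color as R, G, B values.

(190, 194, 192)

36% corresponds to t = 0.36.
R = 251 + 0.36 × (82 − 251) = 251 + 0.36 × -169 = 190.16 → 190
G = 248 + 0.36 × (97 − 248) = 248 + 0.36 × -151 = 193.64 → 194
B = 240 + 0.36 × (107 − 240) = 240 + 0.36 × -133 = 192.12 → 192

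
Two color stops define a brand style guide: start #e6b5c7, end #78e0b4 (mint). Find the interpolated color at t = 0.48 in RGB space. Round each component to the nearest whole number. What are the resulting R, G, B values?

#e6b5c7 → (230, 181, 199); #78e0b4 → (120, 224, 180).
R = 230 + 0.48 × (120 − 230) = 230 + 0.48 × -110 = 177.2 → 177
G = 181 + 0.48 × (224 − 181) = 181 + 0.48 × 43 = 201.64 → 202
B = 199 + 0.48 × (180 − 199) = 199 + 0.48 × -19 = 189.88 → 190

(177, 202, 190)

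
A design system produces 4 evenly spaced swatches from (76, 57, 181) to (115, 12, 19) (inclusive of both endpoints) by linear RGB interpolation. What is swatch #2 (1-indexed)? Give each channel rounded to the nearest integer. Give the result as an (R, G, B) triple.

(89, 42, 127)

With 4 swatches and endpoints inclusive, swatch 2 sits at t = (2 − 1)/(4 − 1) = 1/3 ≈ 0.3333.
R = 76 + 0.3333 × (115 − 76) = 88.999 → 89
G = 57 + 0.3333 × (12 − 57) = 42.002 → 42
B = 181 + 0.3333 × (19 − 181) = 127.005 → 127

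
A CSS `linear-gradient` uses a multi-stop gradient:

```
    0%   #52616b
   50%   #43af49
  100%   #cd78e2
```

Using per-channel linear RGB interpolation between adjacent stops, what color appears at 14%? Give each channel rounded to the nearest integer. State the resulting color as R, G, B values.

(78, 119, 97)

14% lies between the 0% and 50% stops, so the local fraction is t = (14 − 0)/(50 − 0) = 14/50 ≈ 0.28.
#52616b → (82, 97, 107); #43af49 → (67, 175, 73).
R = 82 + 0.28 × (67 − 82) = 77.8 → 78
G = 97 + 0.28 × (175 − 97) = 118.84 → 119
B = 107 + 0.28 × (73 − 107) = 97.48 → 97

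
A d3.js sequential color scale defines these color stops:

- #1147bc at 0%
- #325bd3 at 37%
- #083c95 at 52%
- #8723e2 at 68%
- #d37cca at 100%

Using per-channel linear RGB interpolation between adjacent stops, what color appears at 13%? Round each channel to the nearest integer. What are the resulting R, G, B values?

13% lies between the 0% and 37% stops, so the local fraction is t = (13 − 0)/(37 − 0) = 13/37 ≈ 0.3514.
#1147bc → (17, 71, 188); #325bd3 → (50, 91, 211).
R = 17 + 0.3514 × (50 − 17) = 28.596 → 29
G = 71 + 0.3514 × (91 − 71) = 78.028 → 78
B = 188 + 0.3514 × (211 − 188) = 196.082 → 196

(29, 78, 196)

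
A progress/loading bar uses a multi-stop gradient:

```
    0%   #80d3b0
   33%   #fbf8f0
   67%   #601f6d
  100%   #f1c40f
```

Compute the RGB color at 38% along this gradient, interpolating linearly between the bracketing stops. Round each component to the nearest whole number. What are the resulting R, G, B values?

(228, 216, 221)

38% lies between the 33% and 67% stops, so the local fraction is t = (38 − 33)/(67 − 33) = 5/34 ≈ 0.1471.
#fbf8f0 → (251, 248, 240); #601f6d → (96, 31, 109).
R = 251 + 0.1471 × (96 − 251) = 228.2 → 228
G = 248 + 0.1471 × (31 − 248) = 216.079 → 216
B = 240 + 0.1471 × (109 − 240) = 220.73 → 221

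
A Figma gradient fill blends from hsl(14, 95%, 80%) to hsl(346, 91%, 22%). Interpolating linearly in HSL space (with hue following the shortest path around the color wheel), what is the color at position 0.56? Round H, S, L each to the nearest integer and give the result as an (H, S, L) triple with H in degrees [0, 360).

Hue: 346 − 14 = 332°, but |332| > 180 so the shorter arc goes the other way: Δh = 332 − 360 = -28°.
H = 14 + 0.56 × (-28) = -1.68 → -2 → -2 mod 360 = 358°
S = 95 + 0.56 × (91 − 95) = 92.76 → 93%
L = 80 + 0.56 × (22 − 80) = 47.52 → 48%

(358, 93, 48)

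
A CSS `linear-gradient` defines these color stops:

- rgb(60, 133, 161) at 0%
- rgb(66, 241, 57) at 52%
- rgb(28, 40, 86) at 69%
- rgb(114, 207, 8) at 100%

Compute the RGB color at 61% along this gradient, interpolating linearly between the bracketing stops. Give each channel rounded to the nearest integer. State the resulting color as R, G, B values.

61% lies between the 52% and 69% stops, so the local fraction is t = (61 − 52)/(69 − 52) = 9/17 ≈ 0.5294.
R = 66 + 0.5294 × (28 − 66) = 45.883 → 46
G = 241 + 0.5294 × (40 − 241) = 134.591 → 135
B = 57 + 0.5294 × (86 − 57) = 72.353 → 72

(46, 135, 72)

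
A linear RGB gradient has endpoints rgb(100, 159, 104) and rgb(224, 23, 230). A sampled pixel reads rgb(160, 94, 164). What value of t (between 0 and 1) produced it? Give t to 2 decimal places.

Invert the lerp on the G channel (largest span, 136): t = (94 − 159) / (23 − 159) = -65/-136 = 0.47794.
Check on R: (160 − 100)/(224 − 100) = 0.4839 ✓

0.48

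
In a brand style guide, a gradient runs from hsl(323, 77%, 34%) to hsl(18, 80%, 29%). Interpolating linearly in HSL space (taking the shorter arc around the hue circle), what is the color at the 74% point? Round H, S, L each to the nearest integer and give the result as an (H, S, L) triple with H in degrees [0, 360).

(4, 79, 30)

Hue: 18 − 323 = -305°, but |-305| > 180 so the shorter arc goes the other way: Δh = -305 + 360 = 55°.
H = 323 + 0.74 × (55) = 363.7 → 364 → 364 mod 360 = 4°
S = 77 + 0.74 × (80 − 77) = 79.22 → 79%
L = 34 + 0.74 × (29 − 34) = 30.3 → 30%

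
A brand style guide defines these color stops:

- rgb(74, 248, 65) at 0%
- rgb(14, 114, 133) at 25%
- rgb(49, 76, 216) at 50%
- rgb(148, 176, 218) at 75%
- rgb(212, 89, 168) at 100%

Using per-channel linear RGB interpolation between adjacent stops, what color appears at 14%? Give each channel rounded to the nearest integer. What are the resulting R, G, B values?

14% lies between the 0% and 25% stops, so the local fraction is t = (14 − 0)/(25 − 0) = 14/25 ≈ 0.56.
R = 74 + 0.56 × (14 − 74) = 40.4 → 40
G = 248 + 0.56 × (114 − 248) = 172.96 → 173
B = 65 + 0.56 × (133 − 65) = 103.08 → 103

(40, 173, 103)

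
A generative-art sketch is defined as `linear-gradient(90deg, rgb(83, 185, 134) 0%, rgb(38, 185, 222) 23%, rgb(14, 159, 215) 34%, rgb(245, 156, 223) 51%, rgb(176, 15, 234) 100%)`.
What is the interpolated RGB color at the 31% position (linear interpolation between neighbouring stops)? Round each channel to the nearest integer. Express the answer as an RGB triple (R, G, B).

(21, 166, 217)

31% lies between the 23% and 34% stops, so the local fraction is t = (31 − 23)/(34 − 23) = 8/11 ≈ 0.7273.
R = 38 + 0.7273 × (14 − 38) = 20.545 → 21
G = 185 + 0.7273 × (159 − 185) = 166.09 → 166
B = 222 + 0.7273 × (215 − 222) = 216.909 → 217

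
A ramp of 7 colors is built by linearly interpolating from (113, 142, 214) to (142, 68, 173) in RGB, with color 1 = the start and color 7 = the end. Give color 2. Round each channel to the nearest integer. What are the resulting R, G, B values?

(118, 130, 207)

With 7 swatches and endpoints inclusive, swatch 2 sits at t = (2 − 1)/(7 − 1) = 1/6 ≈ 0.1667.
R = 113 + 0.1667 × (142 − 113) = 117.834 → 118
G = 142 + 0.1667 × (68 − 142) = 129.664 → 130
B = 214 + 0.1667 × (173 − 214) = 207.165 → 207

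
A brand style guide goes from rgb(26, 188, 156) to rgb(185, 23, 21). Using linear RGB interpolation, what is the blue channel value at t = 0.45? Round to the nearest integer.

95

B = 156 + 0.45 × (21 − 156) = 95.25 → 95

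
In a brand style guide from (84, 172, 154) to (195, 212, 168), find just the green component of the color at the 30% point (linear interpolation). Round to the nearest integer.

184

G = 172 + 0.3 × (212 − 172) = 184 → 184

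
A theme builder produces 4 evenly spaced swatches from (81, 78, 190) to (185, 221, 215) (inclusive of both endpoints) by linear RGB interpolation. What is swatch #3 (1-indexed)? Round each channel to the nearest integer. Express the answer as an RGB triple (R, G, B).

(150, 173, 207)

With 4 swatches and endpoints inclusive, swatch 3 sits at t = (3 − 1)/(4 − 1) = 2/3 ≈ 0.6667.
R = 81 + 0.6667 × (185 − 81) = 150.337 → 150
G = 78 + 0.6667 × (221 − 78) = 173.338 → 173
B = 190 + 0.6667 × (215 − 190) = 206.667 → 207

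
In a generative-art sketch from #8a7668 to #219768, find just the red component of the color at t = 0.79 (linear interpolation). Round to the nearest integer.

55

R₁ = 138 (from #8a7668), R₂ = 33 (from #219768).
R = 138 + 0.79 × (33 − 138) = 55.05 → 55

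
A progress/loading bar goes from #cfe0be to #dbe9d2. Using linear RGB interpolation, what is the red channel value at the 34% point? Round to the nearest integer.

R₁ = 207 (from #cfe0be), R₂ = 219 (from #dbe9d2).
R = 207 + 0.34 × (219 − 207) = 211.08 → 211

211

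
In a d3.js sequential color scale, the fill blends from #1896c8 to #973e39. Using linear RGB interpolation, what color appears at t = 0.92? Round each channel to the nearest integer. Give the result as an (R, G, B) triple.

(141, 69, 68)

#1896c8 → (24, 150, 200); #973e39 → (151, 62, 57).
R = 24 + 0.92 × (151 − 24) = 24 + 0.92 × 127 = 140.84 → 141
G = 150 + 0.92 × (62 − 150) = 150 + 0.92 × -88 = 69.04 → 69
B = 200 + 0.92 × (57 − 200) = 200 + 0.92 × -143 = 68.44 → 68
So the blended color is (141, 69, 68), about #8d4544.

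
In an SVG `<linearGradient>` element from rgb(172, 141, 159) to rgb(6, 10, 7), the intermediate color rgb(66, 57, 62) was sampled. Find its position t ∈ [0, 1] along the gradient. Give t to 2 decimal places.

Invert the lerp on the R channel (largest span, 166): t = (66 − 172) / (6 − 172) = -106/-166 = 0.63855.
Check on G: (57 − 141)/(10 − 141) = 0.6412 ✓

0.64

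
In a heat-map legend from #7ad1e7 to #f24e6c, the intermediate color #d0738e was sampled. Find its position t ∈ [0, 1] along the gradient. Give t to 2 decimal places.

0.72

Invert the lerp on the G channel (largest span, 131): t = (115 − 209) / (78 − 209) = -94/-131 = 0.71756.
Check on R: (208 − 122)/(242 − 122) = 0.7167 ✓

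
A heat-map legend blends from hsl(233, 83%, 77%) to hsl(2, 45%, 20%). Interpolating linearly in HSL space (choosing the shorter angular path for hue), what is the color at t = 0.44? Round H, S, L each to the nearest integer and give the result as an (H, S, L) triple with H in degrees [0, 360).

(290, 66, 52)

Hue: 2 − 233 = -231°, but |-231| > 180 so the shorter arc goes the other way: Δh = -231 + 360 = 129°.
H = 233 + 0.44 × (129) = 289.76 → 290°
S = 83 + 0.44 × (45 − 83) = 66.28 → 66%
L = 77 + 0.44 × (20 − 77) = 51.92 → 52%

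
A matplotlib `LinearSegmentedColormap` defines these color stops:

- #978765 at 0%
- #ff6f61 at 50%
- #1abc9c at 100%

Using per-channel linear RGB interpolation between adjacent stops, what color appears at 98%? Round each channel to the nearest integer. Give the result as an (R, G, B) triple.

(35, 185, 154)

98% lies between the 50% and 100% stops, so the local fraction is t = (98 − 50)/(100 − 50) = 48/50 ≈ 0.96.
#ff6f61 → (255, 111, 97); #1abc9c → (26, 188, 156).
R = 255 + 0.96 × (26 − 255) = 35.16 → 35
G = 111 + 0.96 × (188 − 111) = 184.92 → 185
B = 97 + 0.96 × (156 − 97) = 153.64 → 154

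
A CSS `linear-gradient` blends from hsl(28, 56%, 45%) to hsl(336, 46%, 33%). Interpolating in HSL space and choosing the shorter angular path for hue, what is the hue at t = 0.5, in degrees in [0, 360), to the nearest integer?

2

Hue: 336 − 28 = 308°, but |308| > 180 so the shorter arc goes the other way: Δh = 308 − 360 = -52°.
H = 28 + 0.5 × (-52) = 2 → 2°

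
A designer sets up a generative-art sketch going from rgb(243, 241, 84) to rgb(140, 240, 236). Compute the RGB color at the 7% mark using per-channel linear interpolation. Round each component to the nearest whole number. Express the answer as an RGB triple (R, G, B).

7% corresponds to t = 0.07.
R = 243 + 0.07 × (140 − 243) = 243 + 0.07 × -103 = 235.79 → 236
G = 241 + 0.07 × (240 − 241) = 241 + 0.07 × -1 = 240.93 → 241
B = 84 + 0.07 × (236 − 84) = 84 + 0.07 × 152 = 94.64 → 95

(236, 241, 95)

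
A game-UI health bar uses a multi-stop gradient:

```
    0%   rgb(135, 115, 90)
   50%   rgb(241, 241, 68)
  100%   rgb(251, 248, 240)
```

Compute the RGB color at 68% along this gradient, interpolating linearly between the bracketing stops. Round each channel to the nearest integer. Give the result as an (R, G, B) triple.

68% lies between the 50% and 100% stops, so the local fraction is t = (68 − 50)/(100 − 50) = 18/50 ≈ 0.36.
R = 241 + 0.36 × (251 − 241) = 244.6 → 245
G = 241 + 0.36 × (248 − 241) = 243.52 → 244
B = 68 + 0.36 × (240 − 68) = 129.92 → 130

(245, 244, 130)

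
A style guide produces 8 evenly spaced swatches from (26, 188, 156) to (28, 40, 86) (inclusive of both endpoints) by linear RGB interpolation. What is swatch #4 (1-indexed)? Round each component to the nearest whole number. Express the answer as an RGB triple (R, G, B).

With 8 swatches and endpoints inclusive, swatch 4 sits at t = (4 − 1)/(8 − 1) = 3/7 ≈ 0.4286.
R = 26 + 0.4286 × (28 − 26) = 26.857 → 27
G = 188 + 0.4286 × (40 − 188) = 124.567 → 125
B = 156 + 0.4286 × (86 − 156) = 125.998 → 126

(27, 125, 126)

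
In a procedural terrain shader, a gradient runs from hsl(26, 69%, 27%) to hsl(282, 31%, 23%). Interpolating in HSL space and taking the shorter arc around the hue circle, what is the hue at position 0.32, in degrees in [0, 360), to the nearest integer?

Hue: 282 − 26 = 256°, but |256| > 180 so the shorter arc goes the other way: Δh = 256 − 360 = -104°.
H = 26 + 0.32 × (-104) = -7.28 → -7 → -7 mod 360 = 353°

353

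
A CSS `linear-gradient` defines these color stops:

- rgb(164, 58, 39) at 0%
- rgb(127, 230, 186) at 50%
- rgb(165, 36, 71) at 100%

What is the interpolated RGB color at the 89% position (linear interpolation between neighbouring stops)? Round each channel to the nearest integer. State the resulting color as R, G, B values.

(157, 79, 96)

89% lies between the 50% and 100% stops, so the local fraction is t = (89 − 50)/(100 − 50) = 39/50 ≈ 0.78.
R = 127 + 0.78 × (165 − 127) = 156.64 → 157
G = 230 + 0.78 × (36 − 230) = 78.68 → 79
B = 186 + 0.78 × (71 − 186) = 96.3 → 96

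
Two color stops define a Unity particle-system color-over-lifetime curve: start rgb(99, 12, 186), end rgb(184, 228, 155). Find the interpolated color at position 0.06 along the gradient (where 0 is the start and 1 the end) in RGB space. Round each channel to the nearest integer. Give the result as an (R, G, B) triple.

(104, 25, 184)

R = 99 + 0.06 × (184 − 99) = 99 + 0.06 × 85 = 104.1 → 104
G = 12 + 0.06 × (228 − 12) = 12 + 0.06 × 216 = 24.96 → 25
B = 186 + 0.06 × (155 − 186) = 186 + 0.06 × -31 = 184.14 → 184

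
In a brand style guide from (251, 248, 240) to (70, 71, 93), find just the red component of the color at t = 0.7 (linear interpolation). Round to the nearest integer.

124

R = 251 + 0.7 × (70 − 251) = 124.3 → 124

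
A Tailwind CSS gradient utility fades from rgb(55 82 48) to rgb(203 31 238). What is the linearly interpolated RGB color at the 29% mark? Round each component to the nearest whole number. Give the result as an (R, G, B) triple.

29% corresponds to t = 0.29.
R = 55 + 0.29 × (203 − 55) = 55 + 0.29 × 148 = 97.92 → 98
G = 82 + 0.29 × (31 − 82) = 82 + 0.29 × -51 = 67.21 → 67
B = 48 + 0.29 × (238 − 48) = 48 + 0.29 × 190 = 103.1 → 103

(98, 67, 103)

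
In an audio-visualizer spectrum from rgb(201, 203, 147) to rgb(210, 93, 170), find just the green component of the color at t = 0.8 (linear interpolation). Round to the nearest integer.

G = 203 + 0.8 × (93 − 203) = 115 → 115

115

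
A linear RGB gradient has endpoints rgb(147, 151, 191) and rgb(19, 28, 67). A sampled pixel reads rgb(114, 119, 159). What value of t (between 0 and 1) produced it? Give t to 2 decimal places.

0.26

Invert the lerp on the R channel (largest span, 128): t = (114 − 147) / (19 − 147) = -33/-128 = 0.25781.
Check on G: (119 − 151)/(28 − 151) = 0.2602 ✓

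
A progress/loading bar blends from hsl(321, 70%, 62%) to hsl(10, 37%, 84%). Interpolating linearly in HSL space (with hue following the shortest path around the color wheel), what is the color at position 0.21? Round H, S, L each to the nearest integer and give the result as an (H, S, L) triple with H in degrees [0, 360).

(331, 63, 67)

Hue: 10 − 321 = -311°, but |-311| > 180 so the shorter arc goes the other way: Δh = -311 + 360 = 49°.
H = 321 + 0.21 × (49) = 331.29 → 331°
S = 70 + 0.21 × (37 − 70) = 63.07 → 63%
L = 62 + 0.21 × (84 − 62) = 66.62 → 67%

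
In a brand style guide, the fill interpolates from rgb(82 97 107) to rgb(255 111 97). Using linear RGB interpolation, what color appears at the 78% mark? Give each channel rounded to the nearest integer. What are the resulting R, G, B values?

(217, 108, 99)

78% corresponds to t = 0.78.
R = 82 + 0.78 × (255 − 82) = 82 + 0.78 × 173 = 216.94 → 217
G = 97 + 0.78 × (111 − 97) = 97 + 0.78 × 14 = 107.92 → 108
B = 107 + 0.78 × (97 − 107) = 107 + 0.78 × -10 = 99.2 → 99
So the blended color is (217, 108, 99), about #d96c63.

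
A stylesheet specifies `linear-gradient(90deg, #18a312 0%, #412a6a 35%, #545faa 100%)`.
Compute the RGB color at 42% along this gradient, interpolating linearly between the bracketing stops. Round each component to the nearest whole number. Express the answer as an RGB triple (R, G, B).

(67, 48, 113)

42% lies between the 35% and 100% stops, so the local fraction is t = (42 − 35)/(100 − 35) = 7/65 ≈ 0.1077.
#412a6a → (65, 42, 106); #545faa → (84, 95, 170).
R = 65 + 0.1077 × (84 − 65) = 67.046 → 67
G = 42 + 0.1077 × (95 − 42) = 47.708 → 48
B = 106 + 0.1077 × (170 − 106) = 112.893 → 113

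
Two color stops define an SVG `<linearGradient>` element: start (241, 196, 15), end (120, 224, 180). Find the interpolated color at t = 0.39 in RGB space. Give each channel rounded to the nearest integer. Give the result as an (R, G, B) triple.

(194, 207, 79)

R = 241 + 0.39 × (120 − 241) = 241 + 0.39 × -121 = 193.81 → 194
G = 196 + 0.39 × (224 − 196) = 196 + 0.39 × 28 = 206.92 → 207
B = 15 + 0.39 × (180 − 15) = 15 + 0.39 × 165 = 79.35 → 79
So the blended color is (194, 207, 79), about #c2cf4f.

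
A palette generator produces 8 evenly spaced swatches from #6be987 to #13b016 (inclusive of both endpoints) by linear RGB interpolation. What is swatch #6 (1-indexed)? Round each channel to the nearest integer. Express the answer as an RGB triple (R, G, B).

With 8 swatches and endpoints inclusive, swatch 6 sits at t = (6 − 1)/(8 − 1) = 5/7 ≈ 0.7143.
#6be987 → (107, 233, 135); #13b016 → (19, 176, 22).
R = 107 + 0.7143 × (19 − 107) = 44.142 → 44
G = 233 + 0.7143 × (176 − 233) = 192.285 → 192
B = 135 + 0.7143 × (22 − 135) = 54.284 → 54

(44, 192, 54)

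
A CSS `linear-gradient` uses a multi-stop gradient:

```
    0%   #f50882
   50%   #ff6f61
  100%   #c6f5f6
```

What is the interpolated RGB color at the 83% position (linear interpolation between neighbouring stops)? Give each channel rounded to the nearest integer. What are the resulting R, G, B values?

(217, 199, 195)

83% lies between the 50% and 100% stops, so the local fraction is t = (83 − 50)/(100 − 50) = 33/50 ≈ 0.66.
#ff6f61 → (255, 111, 97); #c6f5f6 → (198, 245, 246).
R = 255 + 0.66 × (198 − 255) = 217.38 → 217
G = 111 + 0.66 × (245 − 111) = 199.44 → 199
B = 97 + 0.66 × (246 − 97) = 195.34 → 195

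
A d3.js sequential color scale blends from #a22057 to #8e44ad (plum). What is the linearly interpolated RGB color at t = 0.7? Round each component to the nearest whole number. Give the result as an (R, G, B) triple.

(148, 57, 147)

#a22057 → (162, 32, 87); #8e44ad → (142, 68, 173).
R = 162 + 0.7 × (142 − 162) = 162 + 0.7 × -20 = 148 → 148
G = 32 + 0.7 × (68 − 32) = 32 + 0.7 × 36 = 57.2 → 57
B = 87 + 0.7 × (173 − 87) = 87 + 0.7 × 86 = 147.2 → 147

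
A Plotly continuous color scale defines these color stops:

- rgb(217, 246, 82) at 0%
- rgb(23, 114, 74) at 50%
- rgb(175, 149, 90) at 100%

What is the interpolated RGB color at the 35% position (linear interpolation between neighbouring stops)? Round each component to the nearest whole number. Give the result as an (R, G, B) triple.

35% lies between the 0% and 50% stops, so the local fraction is t = (35 − 0)/(50 − 0) = 35/50 ≈ 0.7.
R = 217 + 0.7 × (23 − 217) = 81.2 → 81
G = 246 + 0.7 × (114 − 246) = 153.6 → 154
B = 82 + 0.7 × (74 − 82) = 76.4 → 76

(81, 154, 76)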